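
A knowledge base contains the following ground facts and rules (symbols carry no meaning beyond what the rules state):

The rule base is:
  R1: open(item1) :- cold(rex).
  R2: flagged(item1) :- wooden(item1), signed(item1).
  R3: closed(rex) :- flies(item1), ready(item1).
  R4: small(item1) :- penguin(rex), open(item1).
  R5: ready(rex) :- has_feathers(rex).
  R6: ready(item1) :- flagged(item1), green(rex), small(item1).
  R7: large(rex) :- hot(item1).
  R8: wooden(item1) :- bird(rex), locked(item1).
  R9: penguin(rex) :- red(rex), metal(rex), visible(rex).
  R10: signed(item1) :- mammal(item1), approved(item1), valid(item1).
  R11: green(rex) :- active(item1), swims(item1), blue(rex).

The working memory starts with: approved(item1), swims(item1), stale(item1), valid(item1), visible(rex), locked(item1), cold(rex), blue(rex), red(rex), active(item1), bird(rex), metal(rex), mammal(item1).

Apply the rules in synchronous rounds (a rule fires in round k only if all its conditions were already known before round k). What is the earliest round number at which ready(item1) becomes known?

3

Round 1: R1 [open(item1) :- cold(rex).]; R8 [wooden(item1) :- bird(rex), locked(item1).]; R9 [penguin(rex) :- red(rex), metal(rex), visible(rex).]; R10 [signed(item1) :- mammal(item1), approved(item1), valid(item1).]; R11 [green(rex) :- active(item1), swims(item1), blue(rex).]. New: open(item1), wooden(item1), penguin(rex), signed(item1), green(rex).
Round 2: R2 [flagged(item1) :- wooden(item1), signed(item1).]; R4 [small(item1) :- penguin(rex), open(item1).]. New: flagged(item1), small(item1).
Round 3: R6 [ready(item1) :- flagged(item1), green(rex), small(item1).]. New: ready(item1).
ready(item1) first appears in round 3.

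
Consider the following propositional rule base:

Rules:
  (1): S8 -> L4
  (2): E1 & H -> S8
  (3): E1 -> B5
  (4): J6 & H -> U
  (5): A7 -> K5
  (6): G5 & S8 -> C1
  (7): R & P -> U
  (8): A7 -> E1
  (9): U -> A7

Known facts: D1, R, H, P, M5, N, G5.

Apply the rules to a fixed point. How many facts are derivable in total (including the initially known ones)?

Round 1 fires (7), giving U.
Round 2 fires (9), giving A7.
Round 3 fires (5), (8), giving K5, E1.
Round 4 fires (2), (3), giving S8, B5.
Round 5 fires (1), (6), giving L4, C1.
Closure: {A7, B5, C1, D1, E1, G5, H, K5, L4, M5, N, P, R, S8, U} — 15 facts.

15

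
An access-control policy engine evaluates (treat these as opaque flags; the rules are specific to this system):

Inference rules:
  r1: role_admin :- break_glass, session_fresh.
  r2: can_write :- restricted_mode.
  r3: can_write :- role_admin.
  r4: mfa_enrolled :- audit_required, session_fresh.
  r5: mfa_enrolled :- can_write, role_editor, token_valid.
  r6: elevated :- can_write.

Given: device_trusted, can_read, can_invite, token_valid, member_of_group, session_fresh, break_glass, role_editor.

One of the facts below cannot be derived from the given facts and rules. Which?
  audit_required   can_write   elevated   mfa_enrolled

audit_required

Round 1 — r1, derive role_admin.
Round 2 — r3, derive can_write.
Round 3 — r5, r6, derive mfa_enrolled, elevated.
Derived: elevated (round 3), can_write (round 2), mfa_enrolled (round 3). audit_required never appears in any round.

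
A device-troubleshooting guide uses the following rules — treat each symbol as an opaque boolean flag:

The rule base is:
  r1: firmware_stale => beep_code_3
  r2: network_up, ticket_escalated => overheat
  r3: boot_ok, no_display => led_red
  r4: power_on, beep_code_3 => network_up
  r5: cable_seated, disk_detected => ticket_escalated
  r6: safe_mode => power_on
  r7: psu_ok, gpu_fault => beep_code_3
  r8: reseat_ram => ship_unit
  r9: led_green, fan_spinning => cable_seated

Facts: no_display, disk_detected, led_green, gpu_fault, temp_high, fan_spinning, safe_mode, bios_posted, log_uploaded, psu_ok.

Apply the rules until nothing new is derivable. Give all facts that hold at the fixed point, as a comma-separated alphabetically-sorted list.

beep_code_3, bios_posted, cable_seated, disk_detected, fan_spinning, gpu_fault, led_green, log_uploaded, network_up, no_display, overheat, power_on, psu_ok, safe_mode, temp_high, ticket_escalated

Round 1: r6 [safe_mode => power_on]; r7 [psu_ok, gpu_fault => beep_code_3]; r9 [led_green, fan_spinning => cable_seated]. Adds power_on, beep_code_3, cable_seated.
Round 2: r4 [power_on, beep_code_3 => network_up]; r5 [cable_seated, disk_detected => ticket_escalated]. Adds network_up, ticket_escalated.
Round 3: r2 [network_up, ticket_escalated => overheat]. Adds overheat.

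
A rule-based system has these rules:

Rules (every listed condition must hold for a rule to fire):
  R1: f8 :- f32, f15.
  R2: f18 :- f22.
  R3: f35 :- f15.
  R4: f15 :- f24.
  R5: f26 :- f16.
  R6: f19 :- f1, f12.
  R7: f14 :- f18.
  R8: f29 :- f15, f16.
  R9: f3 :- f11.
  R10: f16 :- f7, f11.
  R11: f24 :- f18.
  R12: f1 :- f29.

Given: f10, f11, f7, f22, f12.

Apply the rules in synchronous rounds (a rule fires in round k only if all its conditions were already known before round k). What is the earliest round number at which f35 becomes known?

4

Round 1: R2 [f18 :- f22.]; R9 [f3 :- f11.]; R10 [f16 :- f7, f11.]. New: f18, f3, f16.
Round 2: R5 [f26 :- f16.]; R7 [f14 :- f18.]; R11 [f24 :- f18.]. New: f26, f14, f24.
Round 3: R4 [f15 :- f24.]. New: f15.
Round 4: R3 [f35 :- f15.]; R8 [f29 :- f15, f16.]. New: f35, f29.
f35 first appears in round 4.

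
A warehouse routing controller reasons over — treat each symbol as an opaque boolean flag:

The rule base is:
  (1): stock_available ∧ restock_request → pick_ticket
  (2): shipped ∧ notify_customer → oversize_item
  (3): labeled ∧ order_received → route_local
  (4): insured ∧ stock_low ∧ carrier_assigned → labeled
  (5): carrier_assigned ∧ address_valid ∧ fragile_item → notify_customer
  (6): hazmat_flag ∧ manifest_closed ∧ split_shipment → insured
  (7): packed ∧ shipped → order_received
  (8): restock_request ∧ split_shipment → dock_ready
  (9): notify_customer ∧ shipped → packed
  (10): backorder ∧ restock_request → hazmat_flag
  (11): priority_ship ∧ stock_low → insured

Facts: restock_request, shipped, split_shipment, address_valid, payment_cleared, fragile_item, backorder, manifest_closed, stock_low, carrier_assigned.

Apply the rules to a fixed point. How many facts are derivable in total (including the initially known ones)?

19

Round 1 fires (5), (8), (10), giving notify_customer, dock_ready, hazmat_flag.
Round 2 fires (2), (6), (9), giving oversize_item, insured, packed.
Round 3 fires (4), (7), giving labeled, order_received.
Round 4 fires (3), giving route_local.
Closure: {address_valid, backorder, carrier_assigned, dock_ready, fragile_item, hazmat_flag, insured, labeled, manifest_closed, notify_customer, order_received, oversize_item, packed, payment_cleared, restock_request, route_local, shipped, split_shipment, stock_low} — 19 facts.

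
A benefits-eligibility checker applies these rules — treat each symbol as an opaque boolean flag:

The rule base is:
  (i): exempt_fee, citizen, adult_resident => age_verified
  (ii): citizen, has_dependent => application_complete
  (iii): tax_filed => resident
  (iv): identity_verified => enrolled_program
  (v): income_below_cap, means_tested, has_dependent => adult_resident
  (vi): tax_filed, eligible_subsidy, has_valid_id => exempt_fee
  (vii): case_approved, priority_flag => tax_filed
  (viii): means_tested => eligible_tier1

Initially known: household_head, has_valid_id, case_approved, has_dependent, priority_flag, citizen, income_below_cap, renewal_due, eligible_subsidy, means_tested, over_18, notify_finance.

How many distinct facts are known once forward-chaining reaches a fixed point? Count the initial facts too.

Round 1 fires (ii), (v), (vii), (viii), giving application_complete, adult_resident, tax_filed, eligible_tier1.
Round 2 fires (iii), (vi), giving resident, exempt_fee.
Round 3 fires (i), giving age_verified.
Closure: {adult_resident, age_verified, application_complete, case_approved, citizen, eligible_subsidy, eligible_tier1, exempt_fee, has_dependent, has_valid_id, household_head, income_below_cap, means_tested, notify_finance, over_18, priority_flag, renewal_due, resident, tax_filed} — 19 facts.

19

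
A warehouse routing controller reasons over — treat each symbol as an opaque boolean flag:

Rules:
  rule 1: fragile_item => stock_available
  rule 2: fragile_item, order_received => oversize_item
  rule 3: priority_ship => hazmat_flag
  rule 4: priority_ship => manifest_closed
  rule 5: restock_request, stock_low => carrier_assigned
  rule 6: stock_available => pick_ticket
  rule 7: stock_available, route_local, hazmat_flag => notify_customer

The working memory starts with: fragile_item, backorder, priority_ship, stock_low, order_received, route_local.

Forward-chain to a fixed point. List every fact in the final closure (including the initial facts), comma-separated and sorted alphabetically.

Round 1: rule 1 [fragile_item => stock_available]; rule 2 [fragile_item, order_received => oversize_item]; rule 3 [priority_ship => hazmat_flag]; rule 4 [priority_ship => manifest_closed]. Adds stock_available, oversize_item, hazmat_flag, manifest_closed.
Round 2: rule 6 [stock_available => pick_ticket]; rule 7 [stock_available, route_local, hazmat_flag => notify_customer]. Adds pick_ticket, notify_customer.

backorder, fragile_item, hazmat_flag, manifest_closed, notify_customer, order_received, oversize_item, pick_ticket, priority_ship, route_local, stock_available, stock_low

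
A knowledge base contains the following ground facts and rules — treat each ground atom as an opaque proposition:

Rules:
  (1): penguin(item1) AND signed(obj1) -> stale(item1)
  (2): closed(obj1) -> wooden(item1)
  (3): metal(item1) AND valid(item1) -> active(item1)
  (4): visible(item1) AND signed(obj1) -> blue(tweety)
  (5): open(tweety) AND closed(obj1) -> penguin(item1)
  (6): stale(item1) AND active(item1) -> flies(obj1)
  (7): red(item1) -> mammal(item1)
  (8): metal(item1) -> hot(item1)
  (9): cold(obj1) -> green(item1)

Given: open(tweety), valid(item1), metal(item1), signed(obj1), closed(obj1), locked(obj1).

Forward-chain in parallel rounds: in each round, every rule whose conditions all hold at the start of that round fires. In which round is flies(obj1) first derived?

3

Round 1: (2) [closed(obj1) -> wooden(item1)]; (3) [metal(item1) AND valid(item1) -> active(item1)]; (5) [open(tweety) AND closed(obj1) -> penguin(item1)]; (8) [metal(item1) -> hot(item1)]. Adds wooden(item1), active(item1), penguin(item1), hot(item1).
Round 2: (1) [penguin(item1) AND signed(obj1) -> stale(item1)]. Adds stale(item1).
Round 3: (6) [stale(item1) AND active(item1) -> flies(obj1)]. Adds flies(obj1).
flies(obj1) first appears in round 3.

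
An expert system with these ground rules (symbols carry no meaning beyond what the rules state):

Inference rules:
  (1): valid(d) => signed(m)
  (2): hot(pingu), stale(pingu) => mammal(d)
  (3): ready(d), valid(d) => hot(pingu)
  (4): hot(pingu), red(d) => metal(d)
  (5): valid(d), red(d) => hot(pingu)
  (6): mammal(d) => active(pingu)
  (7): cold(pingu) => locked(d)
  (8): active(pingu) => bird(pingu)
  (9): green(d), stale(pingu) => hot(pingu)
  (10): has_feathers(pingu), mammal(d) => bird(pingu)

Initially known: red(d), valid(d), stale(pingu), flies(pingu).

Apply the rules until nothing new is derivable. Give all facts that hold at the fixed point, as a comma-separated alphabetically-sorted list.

Round 1 fires (1), (5), giving signed(m), hot(pingu).
Round 2 fires (2), (4), giving mammal(d), metal(d).
Round 3 fires (6), giving active(pingu).
Round 4 fires (8), giving bird(pingu).

active(pingu), bird(pingu), flies(pingu), hot(pingu), mammal(d), metal(d), red(d), signed(m), stale(pingu), valid(d)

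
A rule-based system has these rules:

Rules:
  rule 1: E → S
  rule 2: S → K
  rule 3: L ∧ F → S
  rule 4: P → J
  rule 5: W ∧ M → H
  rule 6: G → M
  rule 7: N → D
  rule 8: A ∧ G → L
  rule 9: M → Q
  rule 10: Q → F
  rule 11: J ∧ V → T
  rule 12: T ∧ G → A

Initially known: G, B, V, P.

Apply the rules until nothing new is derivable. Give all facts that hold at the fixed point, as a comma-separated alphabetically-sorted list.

Round 1 fires rule 4, rule 6, giving J, M.
Round 2 fires rule 9, rule 11, giving Q, T.
Round 3 fires rule 10, rule 12, giving F, A.
Round 4 fires rule 8, giving L.
Round 5 fires rule 3, giving S.
Round 6 fires rule 2, giving K.

A, B, F, G, J, K, L, M, P, Q, S, T, V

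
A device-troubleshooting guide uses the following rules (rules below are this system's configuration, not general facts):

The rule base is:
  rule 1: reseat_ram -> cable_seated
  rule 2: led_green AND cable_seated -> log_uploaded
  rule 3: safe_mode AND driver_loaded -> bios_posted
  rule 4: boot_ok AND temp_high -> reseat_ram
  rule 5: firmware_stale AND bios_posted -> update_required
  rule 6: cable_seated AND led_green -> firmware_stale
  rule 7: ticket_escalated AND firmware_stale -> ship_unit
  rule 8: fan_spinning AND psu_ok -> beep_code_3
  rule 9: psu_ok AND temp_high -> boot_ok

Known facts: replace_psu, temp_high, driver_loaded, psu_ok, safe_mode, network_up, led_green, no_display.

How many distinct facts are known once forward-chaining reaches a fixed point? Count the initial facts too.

Round 1: rule 3 [safe_mode AND driver_loaded -> bios_posted]; rule 9 [psu_ok AND temp_high -> boot_ok]. Adds bios_posted, boot_ok.
Round 2: rule 4 [boot_ok AND temp_high -> reseat_ram]. Adds reseat_ram.
Round 3: rule 1 [reseat_ram -> cable_seated]. Adds cable_seated.
Round 4: rule 2 [led_green AND cable_seated -> log_uploaded]; rule 6 [cable_seated AND led_green -> firmware_stale]. Adds log_uploaded, firmware_stale.
Round 5: rule 5 [firmware_stale AND bios_posted -> update_required]. Adds update_required.
Closure: {bios_posted, boot_ok, cable_seated, driver_loaded, firmware_stale, led_green, log_uploaded, network_up, no_display, psu_ok, replace_psu, reseat_ram, safe_mode, temp_high, update_required} — 15 facts.

15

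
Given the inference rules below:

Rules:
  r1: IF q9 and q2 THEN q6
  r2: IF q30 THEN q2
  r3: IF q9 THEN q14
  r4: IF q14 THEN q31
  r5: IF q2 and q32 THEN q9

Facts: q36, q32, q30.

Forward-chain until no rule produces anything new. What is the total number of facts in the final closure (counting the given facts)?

Round 1: r2 [IF q30 THEN q2]. New: q2.
Round 2: r5 [IF q2 and q32 THEN q9]. New: q9.
Round 3: r1 [IF q9 and q2 THEN q6]; r3 [IF q9 THEN q14]. New: q6, q14.
Round 4: r4 [IF q14 THEN q31]. New: q31.
Closure: {q14, q2, q30, q31, q32, q36, q6, q9} — 8 facts.

8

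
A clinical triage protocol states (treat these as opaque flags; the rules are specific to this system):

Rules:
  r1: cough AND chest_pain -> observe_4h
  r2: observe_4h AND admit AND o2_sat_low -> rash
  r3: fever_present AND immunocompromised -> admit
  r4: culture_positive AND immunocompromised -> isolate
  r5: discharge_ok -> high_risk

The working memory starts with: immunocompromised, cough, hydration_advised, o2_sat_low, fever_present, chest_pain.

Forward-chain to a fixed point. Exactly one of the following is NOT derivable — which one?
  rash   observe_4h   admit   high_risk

high_risk

Round 1 — r1, r3, derive observe_4h, admit.
Round 2 — r2, derive rash.
Derived: rash (round 2), admit (round 1), observe_4h (round 1). high_risk never appears in any round.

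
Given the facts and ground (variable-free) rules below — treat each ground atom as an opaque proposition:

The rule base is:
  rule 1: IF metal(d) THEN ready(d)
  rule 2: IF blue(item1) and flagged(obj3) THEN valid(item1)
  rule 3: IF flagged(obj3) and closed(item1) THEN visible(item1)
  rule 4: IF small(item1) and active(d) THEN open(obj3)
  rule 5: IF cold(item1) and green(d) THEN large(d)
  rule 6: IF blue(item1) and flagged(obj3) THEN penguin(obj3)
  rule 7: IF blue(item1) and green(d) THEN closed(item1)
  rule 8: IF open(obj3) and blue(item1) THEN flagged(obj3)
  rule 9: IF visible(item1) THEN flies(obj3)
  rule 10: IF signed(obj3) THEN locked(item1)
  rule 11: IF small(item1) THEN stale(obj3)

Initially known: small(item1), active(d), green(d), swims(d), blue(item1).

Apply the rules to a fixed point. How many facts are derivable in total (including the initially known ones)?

Round 1: rule 4 [IF small(item1) and active(d) THEN open(obj3)]; rule 7 [IF blue(item1) and green(d) THEN closed(item1)]; rule 11 [IF small(item1) THEN stale(obj3)]. Adds open(obj3), closed(item1), stale(obj3).
Round 2: rule 8 [IF open(obj3) and blue(item1) THEN flagged(obj3)]. Adds flagged(obj3).
Round 3: rule 2 [IF blue(item1) and flagged(obj3) THEN valid(item1)]; rule 3 [IF flagged(obj3) and closed(item1) THEN visible(item1)]; rule 6 [IF blue(item1) and flagged(obj3) THEN penguin(obj3)]. Adds valid(item1), visible(item1), penguin(obj3).
Round 4: rule 9 [IF visible(item1) THEN flies(obj3)]. Adds flies(obj3).
Closure: {active(d), blue(item1), closed(item1), flagged(obj3), flies(obj3), green(d), open(obj3), penguin(obj3), small(item1), stale(obj3), swims(d), valid(item1), visible(item1)} — 13 facts.

13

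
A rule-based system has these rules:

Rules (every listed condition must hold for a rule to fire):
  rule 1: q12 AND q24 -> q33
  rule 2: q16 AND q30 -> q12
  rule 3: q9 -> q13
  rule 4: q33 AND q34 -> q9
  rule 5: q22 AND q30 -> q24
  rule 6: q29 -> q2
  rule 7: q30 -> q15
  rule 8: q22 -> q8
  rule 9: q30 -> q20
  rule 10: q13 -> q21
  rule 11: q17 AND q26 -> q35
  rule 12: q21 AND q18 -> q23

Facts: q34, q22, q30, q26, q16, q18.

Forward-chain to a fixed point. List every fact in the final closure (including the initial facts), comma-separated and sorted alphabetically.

Round 1: rule 2 [q16 AND q30 -> q12]; rule 5 [q22 AND q30 -> q24]; rule 7 [q30 -> q15]; rule 8 [q22 -> q8]; rule 9 [q30 -> q20]. Adds q12, q24, q15, q8, q20.
Round 2: rule 1 [q12 AND q24 -> q33]. Adds q33.
Round 3: rule 4 [q33 AND q34 -> q9]. Adds q9.
Round 4: rule 3 [q9 -> q13]. Adds q13.
Round 5: rule 10 [q13 -> q21]. Adds q21.
Round 6: rule 12 [q21 AND q18 -> q23]. Adds q23.

q12, q13, q15, q16, q18, q20, q21, q22, q23, q24, q26, q30, q33, q34, q8, q9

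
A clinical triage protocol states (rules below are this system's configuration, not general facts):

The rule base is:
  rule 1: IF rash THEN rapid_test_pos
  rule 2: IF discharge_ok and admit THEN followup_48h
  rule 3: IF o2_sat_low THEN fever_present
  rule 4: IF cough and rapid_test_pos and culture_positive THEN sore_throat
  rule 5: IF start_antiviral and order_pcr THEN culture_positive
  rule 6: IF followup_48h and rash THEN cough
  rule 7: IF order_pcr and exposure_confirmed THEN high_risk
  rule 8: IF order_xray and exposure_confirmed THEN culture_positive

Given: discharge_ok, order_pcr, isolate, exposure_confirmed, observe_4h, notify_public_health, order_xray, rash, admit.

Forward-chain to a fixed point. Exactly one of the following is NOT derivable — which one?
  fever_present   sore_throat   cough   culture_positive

Round 1 — rule 1, rule 2, rule 7, rule 8, derive rapid_test_pos, followup_48h, high_risk, culture_positive.
Round 2 — rule 6, derive cough.
Round 3 — rule 4, derive sore_throat.
Derived: cough (round 2), culture_positive (round 1), sore_throat (round 3). fever_present never appears in any round.

fever_present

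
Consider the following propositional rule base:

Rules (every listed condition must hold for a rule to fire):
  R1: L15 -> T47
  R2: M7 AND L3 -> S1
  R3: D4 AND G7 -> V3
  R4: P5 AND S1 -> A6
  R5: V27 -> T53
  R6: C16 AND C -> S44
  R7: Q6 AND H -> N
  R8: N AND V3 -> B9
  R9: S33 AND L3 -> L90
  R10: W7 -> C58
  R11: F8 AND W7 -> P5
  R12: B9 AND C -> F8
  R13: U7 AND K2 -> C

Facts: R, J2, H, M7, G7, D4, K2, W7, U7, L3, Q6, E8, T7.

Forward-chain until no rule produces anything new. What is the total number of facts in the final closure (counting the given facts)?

22

Round 1 — R2, R3, R7, R10, R13, derive S1, V3, N, C58, C.
Round 2 — R8, derive B9.
Round 3 — R12, derive F8.
Round 4 — R11, derive P5.
Round 5 — R4, derive A6.
Closure: {A6, B9, C, C58, D4, E8, F8, G7, H, J2, K2, L3, M7, N, P5, Q6, R, S1, T7, U7, V3, W7} — 22 facts.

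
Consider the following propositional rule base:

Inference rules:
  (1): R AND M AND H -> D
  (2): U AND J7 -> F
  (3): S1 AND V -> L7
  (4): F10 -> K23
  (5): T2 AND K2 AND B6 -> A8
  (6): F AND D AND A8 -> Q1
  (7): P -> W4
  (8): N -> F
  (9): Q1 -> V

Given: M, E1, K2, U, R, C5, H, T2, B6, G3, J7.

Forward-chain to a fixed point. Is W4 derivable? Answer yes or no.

Round 1: (1) [R AND M AND H -> D]; (2) [U AND J7 -> F]; (5) [T2 AND K2 AND B6 -> A8]. New: D, F, A8.
Round 2: (6) [F AND D AND A8 -> Q1]. New: Q1.
Round 3: (9) [Q1 -> V]. New: V.
Fixed point reached. W4 is concluded only by (7); (7) needs P (never derived).

no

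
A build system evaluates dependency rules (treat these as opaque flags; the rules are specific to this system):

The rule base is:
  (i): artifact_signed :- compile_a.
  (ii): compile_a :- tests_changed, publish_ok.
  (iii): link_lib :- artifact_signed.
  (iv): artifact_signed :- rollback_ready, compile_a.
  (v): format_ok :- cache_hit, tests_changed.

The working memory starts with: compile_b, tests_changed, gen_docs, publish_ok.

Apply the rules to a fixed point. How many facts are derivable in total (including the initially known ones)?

[1] (ii) [compile_a :- tests_changed, publish_ok.]. ⇒ new: compile_a.
[2] (i) [artifact_signed :- compile_a.]. ⇒ new: artifact_signed.
[3] (iii) [link_lib :- artifact_signed.]. ⇒ new: link_lib.
Closure: {artifact_signed, compile_a, compile_b, gen_docs, link_lib, publish_ok, tests_changed} — 7 facts.

7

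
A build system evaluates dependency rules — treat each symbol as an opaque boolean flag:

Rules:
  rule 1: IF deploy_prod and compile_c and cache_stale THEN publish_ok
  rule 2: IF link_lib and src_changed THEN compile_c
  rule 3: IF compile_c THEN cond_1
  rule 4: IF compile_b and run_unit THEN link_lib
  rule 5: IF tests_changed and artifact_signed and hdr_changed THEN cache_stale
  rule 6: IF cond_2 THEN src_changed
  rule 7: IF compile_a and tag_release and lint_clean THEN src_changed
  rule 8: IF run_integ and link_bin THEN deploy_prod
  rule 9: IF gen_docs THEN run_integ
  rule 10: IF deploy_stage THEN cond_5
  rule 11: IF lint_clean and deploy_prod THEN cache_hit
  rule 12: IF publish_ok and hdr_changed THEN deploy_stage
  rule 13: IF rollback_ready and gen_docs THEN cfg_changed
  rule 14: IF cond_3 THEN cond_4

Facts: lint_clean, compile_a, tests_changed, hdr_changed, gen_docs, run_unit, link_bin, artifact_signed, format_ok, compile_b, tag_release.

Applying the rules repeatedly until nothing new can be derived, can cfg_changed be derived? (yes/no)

Round 1: rule 4 [IF compile_b and run_unit THEN link_lib]; rule 5 [IF tests_changed and artifact_signed and hdr_changed THEN cache_stale]; rule 7 [IF compile_a and tag_release and lint_clean THEN src_changed]; rule 9 [IF gen_docs THEN run_integ]. New: link_lib, cache_stale, src_changed, run_integ.
Round 2: rule 2 [IF link_lib and src_changed THEN compile_c]; rule 8 [IF run_integ and link_bin THEN deploy_prod]. New: compile_c, deploy_prod.
Round 3: rule 1 [IF deploy_prod and compile_c and cache_stale THEN publish_ok]; rule 3 [IF compile_c THEN cond_1]; rule 11 [IF lint_clean and deploy_prod THEN cache_hit]. New: publish_ok, cond_1, cache_hit.
Round 4: rule 12 [IF publish_ok and hdr_changed THEN deploy_stage]. New: deploy_stage.
Round 5: rule 10 [IF deploy_stage THEN cond_5]. New: cond_5.
Fixed point reached. cfg_changed is concluded only by rule 13; rule 13 needs rollback_ready (never derived).

no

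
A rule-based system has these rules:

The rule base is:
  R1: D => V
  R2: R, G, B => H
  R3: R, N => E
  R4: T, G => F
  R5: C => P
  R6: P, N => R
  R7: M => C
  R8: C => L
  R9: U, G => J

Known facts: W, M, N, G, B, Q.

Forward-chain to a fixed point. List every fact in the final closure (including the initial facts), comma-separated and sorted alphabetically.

Round 1: R7 [M => C]. New: C.
Round 2: R5 [C => P]; R8 [C => L]. New: P, L.
Round 3: R6 [P, N => R]. New: R.
Round 4: R2 [R, G, B => H]; R3 [R, N => E]. New: H, E.

B, C, E, G, H, L, M, N, P, Q, R, W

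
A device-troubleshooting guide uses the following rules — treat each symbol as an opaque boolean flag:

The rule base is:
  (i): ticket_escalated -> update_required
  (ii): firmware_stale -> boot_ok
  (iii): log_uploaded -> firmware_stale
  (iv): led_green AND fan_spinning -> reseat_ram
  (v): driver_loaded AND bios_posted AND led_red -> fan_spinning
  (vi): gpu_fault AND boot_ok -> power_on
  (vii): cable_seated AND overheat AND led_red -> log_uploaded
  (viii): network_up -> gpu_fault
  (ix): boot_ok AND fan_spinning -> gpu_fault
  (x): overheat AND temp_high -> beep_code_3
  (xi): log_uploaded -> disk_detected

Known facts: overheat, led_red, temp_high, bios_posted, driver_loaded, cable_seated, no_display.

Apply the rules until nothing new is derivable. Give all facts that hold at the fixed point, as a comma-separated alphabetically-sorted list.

beep_code_3, bios_posted, boot_ok, cable_seated, disk_detected, driver_loaded, fan_spinning, firmware_stale, gpu_fault, led_red, log_uploaded, no_display, overheat, power_on, temp_high

Round 1: (v) [driver_loaded AND bios_posted AND led_red -> fan_spinning]; (vii) [cable_seated AND overheat AND led_red -> log_uploaded]; (x) [overheat AND temp_high -> beep_code_3]. Adds fan_spinning, log_uploaded, beep_code_3.
Round 2: (iii) [log_uploaded -> firmware_stale]; (xi) [log_uploaded -> disk_detected]. Adds firmware_stale, disk_detected.
Round 3: (ii) [firmware_stale -> boot_ok]. Adds boot_ok.
Round 4: (ix) [boot_ok AND fan_spinning -> gpu_fault]. Adds gpu_fault.
Round 5: (vi) [gpu_fault AND boot_ok -> power_on]. Adds power_on.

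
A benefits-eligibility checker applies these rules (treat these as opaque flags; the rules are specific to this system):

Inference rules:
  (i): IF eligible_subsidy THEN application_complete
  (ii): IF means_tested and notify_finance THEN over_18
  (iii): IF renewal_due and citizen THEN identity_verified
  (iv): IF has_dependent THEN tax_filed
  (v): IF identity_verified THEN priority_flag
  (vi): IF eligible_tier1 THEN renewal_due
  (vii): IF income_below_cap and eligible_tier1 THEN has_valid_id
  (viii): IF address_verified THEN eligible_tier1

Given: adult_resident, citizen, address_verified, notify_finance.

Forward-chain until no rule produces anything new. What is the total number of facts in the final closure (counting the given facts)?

Round 1: (viii) [IF address_verified THEN eligible_tier1]. New: eligible_tier1.
Round 2: (vi) [IF eligible_tier1 THEN renewal_due]. New: renewal_due.
Round 3: (iii) [IF renewal_due and citizen THEN identity_verified]. New: identity_verified.
Round 4: (v) [IF identity_verified THEN priority_flag]. New: priority_flag.
Closure: {address_verified, adult_resident, citizen, eligible_tier1, identity_verified, notify_finance, priority_flag, renewal_due} — 8 facts.

8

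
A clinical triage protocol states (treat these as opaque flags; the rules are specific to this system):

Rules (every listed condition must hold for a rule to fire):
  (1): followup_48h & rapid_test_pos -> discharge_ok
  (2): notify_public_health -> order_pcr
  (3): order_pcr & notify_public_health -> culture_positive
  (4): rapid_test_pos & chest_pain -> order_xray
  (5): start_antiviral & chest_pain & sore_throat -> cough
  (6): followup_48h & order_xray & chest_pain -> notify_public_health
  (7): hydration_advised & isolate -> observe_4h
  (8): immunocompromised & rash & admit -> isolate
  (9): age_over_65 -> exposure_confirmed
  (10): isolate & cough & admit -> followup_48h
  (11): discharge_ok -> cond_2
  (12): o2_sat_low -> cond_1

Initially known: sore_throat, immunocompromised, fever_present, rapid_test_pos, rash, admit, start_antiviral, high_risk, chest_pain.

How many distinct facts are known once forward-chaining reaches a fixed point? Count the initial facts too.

18

Round 1 fires (4), (5), (8), giving order_xray, cough, isolate.
Round 2 fires (10), giving followup_48h.
Round 3 fires (1), (6), giving discharge_ok, notify_public_health.
Round 4 fires (2), (11), giving order_pcr, cond_2.
Round 5 fires (3), giving culture_positive.
Closure: {admit, chest_pain, cond_2, cough, culture_positive, discharge_ok, fever_present, followup_48h, high_risk, immunocompromised, isolate, notify_public_health, order_pcr, order_xray, rapid_test_pos, rash, sore_throat, start_antiviral} — 18 facts.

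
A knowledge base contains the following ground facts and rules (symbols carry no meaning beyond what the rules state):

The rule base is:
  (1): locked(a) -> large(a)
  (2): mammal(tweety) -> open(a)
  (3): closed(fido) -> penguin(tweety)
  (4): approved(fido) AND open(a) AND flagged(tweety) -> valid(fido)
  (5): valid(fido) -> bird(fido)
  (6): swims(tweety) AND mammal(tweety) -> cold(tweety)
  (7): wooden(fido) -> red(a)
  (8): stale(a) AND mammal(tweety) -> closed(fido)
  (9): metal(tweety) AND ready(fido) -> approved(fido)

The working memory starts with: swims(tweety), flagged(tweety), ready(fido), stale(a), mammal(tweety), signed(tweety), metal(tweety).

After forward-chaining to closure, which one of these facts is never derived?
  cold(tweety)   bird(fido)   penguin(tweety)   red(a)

red(a)

Round 1 — (2), (6), (8), (9), derive open(a), cold(tweety), closed(fido), approved(fido).
Round 2 — (3), (4), derive penguin(tweety), valid(fido).
Round 3 — (5), derive bird(fido).
Derived: penguin(tweety) (round 2), bird(fido) (round 3), cold(tweety) (round 1). red(a) never appears in any round.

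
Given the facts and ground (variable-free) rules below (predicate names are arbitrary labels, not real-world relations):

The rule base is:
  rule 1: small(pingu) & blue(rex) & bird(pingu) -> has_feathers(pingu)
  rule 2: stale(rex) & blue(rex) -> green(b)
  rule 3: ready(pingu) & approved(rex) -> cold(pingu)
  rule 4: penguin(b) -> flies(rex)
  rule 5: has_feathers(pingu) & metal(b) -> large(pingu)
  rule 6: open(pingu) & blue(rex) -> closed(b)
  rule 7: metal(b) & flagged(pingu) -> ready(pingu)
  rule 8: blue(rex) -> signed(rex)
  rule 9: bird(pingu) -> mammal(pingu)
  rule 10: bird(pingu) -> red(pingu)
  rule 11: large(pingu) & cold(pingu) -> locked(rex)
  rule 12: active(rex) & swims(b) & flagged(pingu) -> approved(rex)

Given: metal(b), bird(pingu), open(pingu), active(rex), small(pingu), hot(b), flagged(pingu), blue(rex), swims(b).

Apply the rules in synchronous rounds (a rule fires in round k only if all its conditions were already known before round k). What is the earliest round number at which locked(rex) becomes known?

3

[1] rule 1 [small(pingu) & blue(rex) & bird(pingu) -> has_feathers(pingu)]; rule 6 [open(pingu) & blue(rex) -> closed(b)]; rule 7 [metal(b) & flagged(pingu) -> ready(pingu)]; rule 8 [blue(rex) -> signed(rex)]; rule 9 [bird(pingu) -> mammal(pingu)]; rule 10 [bird(pingu) -> red(pingu)]; rule 12 [active(rex) & swims(b) & flagged(pingu) -> approved(rex)]. ⇒ new: has_feathers(pingu), closed(b), ready(pingu), signed(rex), mammal(pingu), red(pingu), approved(rex).
[2] rule 3 [ready(pingu) & approved(rex) -> cold(pingu)]; rule 5 [has_feathers(pingu) & metal(b) -> large(pingu)]. ⇒ new: cold(pingu), large(pingu).
[3] rule 11 [large(pingu) & cold(pingu) -> locked(rex)]. ⇒ new: locked(rex).
locked(rex) first appears in round 3.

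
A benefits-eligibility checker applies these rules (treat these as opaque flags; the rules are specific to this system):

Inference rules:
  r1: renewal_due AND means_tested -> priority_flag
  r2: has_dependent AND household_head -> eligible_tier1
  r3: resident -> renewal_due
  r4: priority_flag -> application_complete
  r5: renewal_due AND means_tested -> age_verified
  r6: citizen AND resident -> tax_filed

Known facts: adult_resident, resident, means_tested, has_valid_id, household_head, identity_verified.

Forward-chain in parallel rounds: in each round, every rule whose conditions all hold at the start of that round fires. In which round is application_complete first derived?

3

Round 1: r3 [resident -> renewal_due]. Adds renewal_due.
Round 2: r1 [renewal_due AND means_tested -> priority_flag]; r5 [renewal_due AND means_tested -> age_verified]. Adds priority_flag, age_verified.
Round 3: r4 [priority_flag -> application_complete]. Adds application_complete.
application_complete first appears in round 3.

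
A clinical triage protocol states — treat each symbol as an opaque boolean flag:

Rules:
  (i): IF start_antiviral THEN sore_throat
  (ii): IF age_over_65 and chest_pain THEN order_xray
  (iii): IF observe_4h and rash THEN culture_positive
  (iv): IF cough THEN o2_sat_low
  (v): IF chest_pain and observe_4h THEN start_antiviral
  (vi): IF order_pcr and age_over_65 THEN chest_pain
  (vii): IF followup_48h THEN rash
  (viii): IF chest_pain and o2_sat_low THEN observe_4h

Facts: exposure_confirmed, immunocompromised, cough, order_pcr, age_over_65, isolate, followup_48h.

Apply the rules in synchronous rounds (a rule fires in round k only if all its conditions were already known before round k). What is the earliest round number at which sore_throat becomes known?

4

Round 1 — (iv), (vi), (vii), derive o2_sat_low, chest_pain, rash.
Round 2 — (ii), (viii), derive order_xray, observe_4h.
Round 3 — (iii), (v), derive culture_positive, start_antiviral.
Round 4 — (i), derive sore_throat.
sore_throat first appears in round 4.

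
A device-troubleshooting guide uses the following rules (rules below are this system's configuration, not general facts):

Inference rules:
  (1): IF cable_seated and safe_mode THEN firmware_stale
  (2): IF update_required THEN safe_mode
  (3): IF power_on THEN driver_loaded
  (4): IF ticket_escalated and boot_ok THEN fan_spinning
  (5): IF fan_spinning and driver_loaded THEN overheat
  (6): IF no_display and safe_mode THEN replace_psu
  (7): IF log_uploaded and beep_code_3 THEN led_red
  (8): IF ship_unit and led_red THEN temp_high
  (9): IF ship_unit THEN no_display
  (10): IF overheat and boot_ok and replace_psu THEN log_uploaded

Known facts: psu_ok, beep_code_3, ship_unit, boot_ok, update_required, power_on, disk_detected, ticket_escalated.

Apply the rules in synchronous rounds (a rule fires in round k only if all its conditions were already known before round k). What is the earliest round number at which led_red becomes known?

4

[1] (2) [IF update_required THEN safe_mode]; (3) [IF power_on THEN driver_loaded]; (4) [IF ticket_escalated and boot_ok THEN fan_spinning]; (9) [IF ship_unit THEN no_display]. ⇒ new: safe_mode, driver_loaded, fan_spinning, no_display.
[2] (5) [IF fan_spinning and driver_loaded THEN overheat]; (6) [IF no_display and safe_mode THEN replace_psu]. ⇒ new: overheat, replace_psu.
[3] (10) [IF overheat and boot_ok and replace_psu THEN log_uploaded]. ⇒ new: log_uploaded.
[4] (7) [IF log_uploaded and beep_code_3 THEN led_red]. ⇒ new: led_red.
led_red first appears in round 4.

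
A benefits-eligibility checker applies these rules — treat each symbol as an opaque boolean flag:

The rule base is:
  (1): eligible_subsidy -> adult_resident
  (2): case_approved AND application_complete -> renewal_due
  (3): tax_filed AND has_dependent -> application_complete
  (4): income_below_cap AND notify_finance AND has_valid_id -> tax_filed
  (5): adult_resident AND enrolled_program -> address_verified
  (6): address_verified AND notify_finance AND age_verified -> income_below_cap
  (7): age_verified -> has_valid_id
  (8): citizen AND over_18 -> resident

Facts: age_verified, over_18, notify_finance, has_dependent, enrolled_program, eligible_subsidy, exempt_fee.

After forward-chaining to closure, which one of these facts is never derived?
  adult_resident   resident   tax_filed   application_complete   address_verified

Round 1 fires (1), (7), giving adult_resident, has_valid_id.
Round 2 fires (5), giving address_verified.
Round 3 fires (6), giving income_below_cap.
Round 4 fires (4), giving tax_filed.
Round 5 fires (3), giving application_complete.
Derived: application_complete (round 5), address_verified (round 2), tax_filed (round 4), adult_resident (round 1). resident never appears in any round.

resident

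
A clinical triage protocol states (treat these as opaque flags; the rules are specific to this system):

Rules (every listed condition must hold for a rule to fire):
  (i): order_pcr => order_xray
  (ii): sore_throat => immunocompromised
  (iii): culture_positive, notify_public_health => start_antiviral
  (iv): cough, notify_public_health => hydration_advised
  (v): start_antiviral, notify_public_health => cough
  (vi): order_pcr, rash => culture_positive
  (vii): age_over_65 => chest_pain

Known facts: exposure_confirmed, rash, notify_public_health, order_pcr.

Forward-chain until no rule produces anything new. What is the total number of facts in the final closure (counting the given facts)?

9

Round 1 fires (i), (vi), giving order_xray, culture_positive.
Round 2 fires (iii), giving start_antiviral.
Round 3 fires (v), giving cough.
Round 4 fires (iv), giving hydration_advised.
Closure: {cough, culture_positive, exposure_confirmed, hydration_advised, notify_public_health, order_pcr, order_xray, rash, start_antiviral} — 9 facts.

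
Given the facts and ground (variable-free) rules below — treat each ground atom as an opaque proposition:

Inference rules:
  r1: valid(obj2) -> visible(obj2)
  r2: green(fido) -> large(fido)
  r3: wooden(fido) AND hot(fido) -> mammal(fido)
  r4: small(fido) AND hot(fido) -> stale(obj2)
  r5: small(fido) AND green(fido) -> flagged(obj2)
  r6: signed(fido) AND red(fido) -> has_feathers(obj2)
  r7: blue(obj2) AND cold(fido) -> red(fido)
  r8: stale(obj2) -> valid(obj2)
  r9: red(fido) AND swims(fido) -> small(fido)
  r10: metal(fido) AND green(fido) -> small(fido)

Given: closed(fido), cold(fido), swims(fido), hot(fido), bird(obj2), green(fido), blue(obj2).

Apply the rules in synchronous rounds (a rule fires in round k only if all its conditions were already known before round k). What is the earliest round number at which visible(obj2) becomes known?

5

Round 1: r2 [green(fido) -> large(fido)]; r7 [blue(obj2) AND cold(fido) -> red(fido)]. New: large(fido), red(fido).
Round 2: r9 [red(fido) AND swims(fido) -> small(fido)]. New: small(fido).
Round 3: r4 [small(fido) AND hot(fido) -> stale(obj2)]; r5 [small(fido) AND green(fido) -> flagged(obj2)]. New: stale(obj2), flagged(obj2).
Round 4: r8 [stale(obj2) -> valid(obj2)]. New: valid(obj2).
Round 5: r1 [valid(obj2) -> visible(obj2)]. New: visible(obj2).
visible(obj2) first appears in round 5.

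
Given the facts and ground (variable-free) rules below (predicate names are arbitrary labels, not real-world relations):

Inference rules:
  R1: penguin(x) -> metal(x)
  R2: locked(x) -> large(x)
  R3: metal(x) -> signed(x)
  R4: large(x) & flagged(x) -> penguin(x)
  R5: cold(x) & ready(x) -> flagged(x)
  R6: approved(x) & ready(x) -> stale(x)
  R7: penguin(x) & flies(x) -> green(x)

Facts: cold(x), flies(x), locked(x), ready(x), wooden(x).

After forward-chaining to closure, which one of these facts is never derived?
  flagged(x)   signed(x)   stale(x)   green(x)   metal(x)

stale(x)

Round 1 — R2, R5, derive large(x), flagged(x).
Round 2 — R4, derive penguin(x).
Round 3 — R1, R7, derive metal(x), green(x).
Round 4 — R3, derive signed(x).
Derived: metal(x) (round 3), green(x) (round 3), signed(x) (round 4), flagged(x) (round 1). stale(x) never appears in any round.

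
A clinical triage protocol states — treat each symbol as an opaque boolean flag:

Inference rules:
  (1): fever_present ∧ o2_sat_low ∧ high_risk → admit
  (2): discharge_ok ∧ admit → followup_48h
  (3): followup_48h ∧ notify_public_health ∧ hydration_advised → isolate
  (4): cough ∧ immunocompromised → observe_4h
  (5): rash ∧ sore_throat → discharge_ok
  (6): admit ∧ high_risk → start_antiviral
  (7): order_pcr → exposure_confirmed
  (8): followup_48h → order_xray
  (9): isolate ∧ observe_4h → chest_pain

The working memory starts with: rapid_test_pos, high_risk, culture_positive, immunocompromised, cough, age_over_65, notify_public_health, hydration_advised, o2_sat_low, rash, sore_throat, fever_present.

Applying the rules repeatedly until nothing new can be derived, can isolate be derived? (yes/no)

Round 1 — (1), (4), (5), derive admit, observe_4h, discharge_ok.
Round 2 — (2), (6), derive followup_48h, start_antiviral.
Round 3 — (3), (8), derive isolate, order_xray.
Round 4 — (9), derive chest_pain.
isolate appears in round 3, so it is derivable.

yes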